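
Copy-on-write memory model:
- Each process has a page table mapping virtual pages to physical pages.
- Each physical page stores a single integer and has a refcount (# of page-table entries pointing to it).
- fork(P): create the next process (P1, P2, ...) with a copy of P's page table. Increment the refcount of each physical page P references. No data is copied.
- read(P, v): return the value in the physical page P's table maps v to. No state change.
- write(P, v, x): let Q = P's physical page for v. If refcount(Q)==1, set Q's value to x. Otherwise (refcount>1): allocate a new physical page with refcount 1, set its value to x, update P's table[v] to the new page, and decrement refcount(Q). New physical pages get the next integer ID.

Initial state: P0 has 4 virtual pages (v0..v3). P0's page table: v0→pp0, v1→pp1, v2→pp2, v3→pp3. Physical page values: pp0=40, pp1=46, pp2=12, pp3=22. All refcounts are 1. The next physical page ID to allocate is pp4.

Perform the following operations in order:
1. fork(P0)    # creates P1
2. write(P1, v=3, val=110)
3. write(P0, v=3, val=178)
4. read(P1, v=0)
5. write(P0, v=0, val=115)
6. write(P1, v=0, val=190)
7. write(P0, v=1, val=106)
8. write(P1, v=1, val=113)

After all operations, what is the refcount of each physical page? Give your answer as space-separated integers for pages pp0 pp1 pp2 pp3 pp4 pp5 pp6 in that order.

Op 1: fork(P0) -> P1. 4 ppages; refcounts: pp0:2 pp1:2 pp2:2 pp3:2
Op 2: write(P1, v3, 110). refcount(pp3)=2>1 -> COPY to pp4. 5 ppages; refcounts: pp0:2 pp1:2 pp2:2 pp3:1 pp4:1
Op 3: write(P0, v3, 178). refcount(pp3)=1 -> write in place. 5 ppages; refcounts: pp0:2 pp1:2 pp2:2 pp3:1 pp4:1
Op 4: read(P1, v0) -> 40. No state change.
Op 5: write(P0, v0, 115). refcount(pp0)=2>1 -> COPY to pp5. 6 ppages; refcounts: pp0:1 pp1:2 pp2:2 pp3:1 pp4:1 pp5:1
Op 6: write(P1, v0, 190). refcount(pp0)=1 -> write in place. 6 ppages; refcounts: pp0:1 pp1:2 pp2:2 pp3:1 pp4:1 pp5:1
Op 7: write(P0, v1, 106). refcount(pp1)=2>1 -> COPY to pp6. 7 ppages; refcounts: pp0:1 pp1:1 pp2:2 pp3:1 pp4:1 pp5:1 pp6:1
Op 8: write(P1, v1, 113). refcount(pp1)=1 -> write in place. 7 ppages; refcounts: pp0:1 pp1:1 pp2:2 pp3:1 pp4:1 pp5:1 pp6:1

Answer: 1 1 2 1 1 1 1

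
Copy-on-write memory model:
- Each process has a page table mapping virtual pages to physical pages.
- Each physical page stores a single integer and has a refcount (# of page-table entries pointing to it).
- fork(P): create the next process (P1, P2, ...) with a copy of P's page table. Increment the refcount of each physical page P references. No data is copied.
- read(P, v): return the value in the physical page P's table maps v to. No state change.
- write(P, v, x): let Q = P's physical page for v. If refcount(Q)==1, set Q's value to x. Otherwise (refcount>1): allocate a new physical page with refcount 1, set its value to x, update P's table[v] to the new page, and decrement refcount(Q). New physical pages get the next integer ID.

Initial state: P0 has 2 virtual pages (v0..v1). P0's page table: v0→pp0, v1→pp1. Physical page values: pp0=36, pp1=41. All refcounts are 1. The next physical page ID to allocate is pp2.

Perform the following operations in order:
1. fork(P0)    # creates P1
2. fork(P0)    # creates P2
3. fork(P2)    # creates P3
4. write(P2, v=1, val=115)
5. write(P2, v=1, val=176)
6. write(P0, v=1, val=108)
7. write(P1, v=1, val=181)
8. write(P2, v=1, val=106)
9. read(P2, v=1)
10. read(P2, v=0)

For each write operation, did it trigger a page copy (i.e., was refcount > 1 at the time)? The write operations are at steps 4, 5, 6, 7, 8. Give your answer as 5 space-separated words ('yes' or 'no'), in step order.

Op 1: fork(P0) -> P1. 2 ppages; refcounts: pp0:2 pp1:2
Op 2: fork(P0) -> P2. 2 ppages; refcounts: pp0:3 pp1:3
Op 3: fork(P2) -> P3. 2 ppages; refcounts: pp0:4 pp1:4
Op 4: write(P2, v1, 115). refcount(pp1)=4>1 -> COPY to pp2. 3 ppages; refcounts: pp0:4 pp1:3 pp2:1
Op 5: write(P2, v1, 176). refcount(pp2)=1 -> write in place. 3 ppages; refcounts: pp0:4 pp1:3 pp2:1
Op 6: write(P0, v1, 108). refcount(pp1)=3>1 -> COPY to pp3. 4 ppages; refcounts: pp0:4 pp1:2 pp2:1 pp3:1
Op 7: write(P1, v1, 181). refcount(pp1)=2>1 -> COPY to pp4. 5 ppages; refcounts: pp0:4 pp1:1 pp2:1 pp3:1 pp4:1
Op 8: write(P2, v1, 106). refcount(pp2)=1 -> write in place. 5 ppages; refcounts: pp0:4 pp1:1 pp2:1 pp3:1 pp4:1
Op 9: read(P2, v1) -> 106. No state change.
Op 10: read(P2, v0) -> 36. No state change.

yes no yes yes no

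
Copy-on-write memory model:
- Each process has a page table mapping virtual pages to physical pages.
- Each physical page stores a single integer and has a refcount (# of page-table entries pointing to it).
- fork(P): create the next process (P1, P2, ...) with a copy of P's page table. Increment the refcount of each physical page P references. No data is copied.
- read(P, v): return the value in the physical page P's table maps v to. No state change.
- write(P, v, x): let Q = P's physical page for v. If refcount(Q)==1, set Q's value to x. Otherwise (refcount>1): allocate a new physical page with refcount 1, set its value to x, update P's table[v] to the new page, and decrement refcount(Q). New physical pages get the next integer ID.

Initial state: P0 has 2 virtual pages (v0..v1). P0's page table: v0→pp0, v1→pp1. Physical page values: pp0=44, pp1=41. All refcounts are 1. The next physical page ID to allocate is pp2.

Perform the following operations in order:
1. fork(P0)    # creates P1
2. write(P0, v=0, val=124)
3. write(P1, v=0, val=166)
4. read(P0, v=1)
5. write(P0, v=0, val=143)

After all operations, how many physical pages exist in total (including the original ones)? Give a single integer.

Op 1: fork(P0) -> P1. 2 ppages; refcounts: pp0:2 pp1:2
Op 2: write(P0, v0, 124). refcount(pp0)=2>1 -> COPY to pp2. 3 ppages; refcounts: pp0:1 pp1:2 pp2:1
Op 3: write(P1, v0, 166). refcount(pp0)=1 -> write in place. 3 ppages; refcounts: pp0:1 pp1:2 pp2:1
Op 4: read(P0, v1) -> 41. No state change.
Op 5: write(P0, v0, 143). refcount(pp2)=1 -> write in place. 3 ppages; refcounts: pp0:1 pp1:2 pp2:1

Answer: 3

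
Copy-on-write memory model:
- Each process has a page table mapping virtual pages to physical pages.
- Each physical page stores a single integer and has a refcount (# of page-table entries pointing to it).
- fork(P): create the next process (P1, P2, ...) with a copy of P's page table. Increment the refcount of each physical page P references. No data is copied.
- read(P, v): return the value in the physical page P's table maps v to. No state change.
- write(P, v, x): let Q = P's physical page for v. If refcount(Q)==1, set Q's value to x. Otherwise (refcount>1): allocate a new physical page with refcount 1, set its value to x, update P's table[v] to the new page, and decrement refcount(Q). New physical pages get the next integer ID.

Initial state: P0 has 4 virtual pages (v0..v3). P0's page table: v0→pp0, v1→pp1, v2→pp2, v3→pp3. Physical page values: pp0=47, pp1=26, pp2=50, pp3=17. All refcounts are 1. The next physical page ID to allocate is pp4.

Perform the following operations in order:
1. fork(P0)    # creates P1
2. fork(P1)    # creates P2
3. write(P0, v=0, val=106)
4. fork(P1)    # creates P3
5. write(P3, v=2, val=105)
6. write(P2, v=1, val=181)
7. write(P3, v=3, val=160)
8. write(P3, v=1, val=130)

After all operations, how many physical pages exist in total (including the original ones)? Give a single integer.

Op 1: fork(P0) -> P1. 4 ppages; refcounts: pp0:2 pp1:2 pp2:2 pp3:2
Op 2: fork(P1) -> P2. 4 ppages; refcounts: pp0:3 pp1:3 pp2:3 pp3:3
Op 3: write(P0, v0, 106). refcount(pp0)=3>1 -> COPY to pp4. 5 ppages; refcounts: pp0:2 pp1:3 pp2:3 pp3:3 pp4:1
Op 4: fork(P1) -> P3. 5 ppages; refcounts: pp0:3 pp1:4 pp2:4 pp3:4 pp4:1
Op 5: write(P3, v2, 105). refcount(pp2)=4>1 -> COPY to pp5. 6 ppages; refcounts: pp0:3 pp1:4 pp2:3 pp3:4 pp4:1 pp5:1
Op 6: write(P2, v1, 181). refcount(pp1)=4>1 -> COPY to pp6. 7 ppages; refcounts: pp0:3 pp1:3 pp2:3 pp3:4 pp4:1 pp5:1 pp6:1
Op 7: write(P3, v3, 160). refcount(pp3)=4>1 -> COPY to pp7. 8 ppages; refcounts: pp0:3 pp1:3 pp2:3 pp3:3 pp4:1 pp5:1 pp6:1 pp7:1
Op 8: write(P3, v1, 130). refcount(pp1)=3>1 -> COPY to pp8. 9 ppages; refcounts: pp0:3 pp1:2 pp2:3 pp3:3 pp4:1 pp5:1 pp6:1 pp7:1 pp8:1

Answer: 9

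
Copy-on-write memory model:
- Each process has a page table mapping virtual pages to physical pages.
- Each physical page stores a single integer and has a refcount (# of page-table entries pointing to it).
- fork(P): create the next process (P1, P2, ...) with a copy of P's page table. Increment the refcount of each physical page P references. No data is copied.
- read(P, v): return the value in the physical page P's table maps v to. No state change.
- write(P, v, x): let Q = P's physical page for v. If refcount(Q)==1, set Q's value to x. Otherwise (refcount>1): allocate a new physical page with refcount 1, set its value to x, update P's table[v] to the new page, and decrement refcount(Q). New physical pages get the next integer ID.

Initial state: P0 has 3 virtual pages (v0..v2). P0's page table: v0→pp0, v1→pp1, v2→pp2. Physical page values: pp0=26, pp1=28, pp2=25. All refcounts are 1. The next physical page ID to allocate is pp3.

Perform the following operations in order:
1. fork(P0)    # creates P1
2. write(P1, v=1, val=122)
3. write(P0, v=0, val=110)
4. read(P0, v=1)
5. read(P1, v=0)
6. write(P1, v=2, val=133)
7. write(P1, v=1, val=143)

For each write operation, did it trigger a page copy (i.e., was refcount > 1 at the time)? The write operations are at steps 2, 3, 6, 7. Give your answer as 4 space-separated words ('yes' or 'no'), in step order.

Op 1: fork(P0) -> P1. 3 ppages; refcounts: pp0:2 pp1:2 pp2:2
Op 2: write(P1, v1, 122). refcount(pp1)=2>1 -> COPY to pp3. 4 ppages; refcounts: pp0:2 pp1:1 pp2:2 pp3:1
Op 3: write(P0, v0, 110). refcount(pp0)=2>1 -> COPY to pp4. 5 ppages; refcounts: pp0:1 pp1:1 pp2:2 pp3:1 pp4:1
Op 4: read(P0, v1) -> 28. No state change.
Op 5: read(P1, v0) -> 26. No state change.
Op 6: write(P1, v2, 133). refcount(pp2)=2>1 -> COPY to pp5. 6 ppages; refcounts: pp0:1 pp1:1 pp2:1 pp3:1 pp4:1 pp5:1
Op 7: write(P1, v1, 143). refcount(pp3)=1 -> write in place. 6 ppages; refcounts: pp0:1 pp1:1 pp2:1 pp3:1 pp4:1 pp5:1

yes yes yes no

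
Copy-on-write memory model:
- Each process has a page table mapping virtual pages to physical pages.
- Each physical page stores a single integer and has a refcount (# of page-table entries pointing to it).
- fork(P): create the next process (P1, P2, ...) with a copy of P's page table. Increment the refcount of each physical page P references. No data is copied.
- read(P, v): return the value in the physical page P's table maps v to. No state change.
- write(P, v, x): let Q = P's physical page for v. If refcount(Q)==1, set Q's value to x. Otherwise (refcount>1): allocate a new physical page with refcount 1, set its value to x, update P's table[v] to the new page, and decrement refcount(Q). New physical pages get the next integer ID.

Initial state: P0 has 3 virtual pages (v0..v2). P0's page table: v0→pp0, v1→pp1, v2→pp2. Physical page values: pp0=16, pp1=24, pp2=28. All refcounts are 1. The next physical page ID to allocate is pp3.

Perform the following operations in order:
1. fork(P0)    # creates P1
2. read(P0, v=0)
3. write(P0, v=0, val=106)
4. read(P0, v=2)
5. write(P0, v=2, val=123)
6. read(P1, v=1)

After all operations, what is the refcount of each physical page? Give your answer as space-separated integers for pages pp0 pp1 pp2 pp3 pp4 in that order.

Op 1: fork(P0) -> P1. 3 ppages; refcounts: pp0:2 pp1:2 pp2:2
Op 2: read(P0, v0) -> 16. No state change.
Op 3: write(P0, v0, 106). refcount(pp0)=2>1 -> COPY to pp3. 4 ppages; refcounts: pp0:1 pp1:2 pp2:2 pp3:1
Op 4: read(P0, v2) -> 28. No state change.
Op 5: write(P0, v2, 123). refcount(pp2)=2>1 -> COPY to pp4. 5 ppages; refcounts: pp0:1 pp1:2 pp2:1 pp3:1 pp4:1
Op 6: read(P1, v1) -> 24. No state change.

Answer: 1 2 1 1 1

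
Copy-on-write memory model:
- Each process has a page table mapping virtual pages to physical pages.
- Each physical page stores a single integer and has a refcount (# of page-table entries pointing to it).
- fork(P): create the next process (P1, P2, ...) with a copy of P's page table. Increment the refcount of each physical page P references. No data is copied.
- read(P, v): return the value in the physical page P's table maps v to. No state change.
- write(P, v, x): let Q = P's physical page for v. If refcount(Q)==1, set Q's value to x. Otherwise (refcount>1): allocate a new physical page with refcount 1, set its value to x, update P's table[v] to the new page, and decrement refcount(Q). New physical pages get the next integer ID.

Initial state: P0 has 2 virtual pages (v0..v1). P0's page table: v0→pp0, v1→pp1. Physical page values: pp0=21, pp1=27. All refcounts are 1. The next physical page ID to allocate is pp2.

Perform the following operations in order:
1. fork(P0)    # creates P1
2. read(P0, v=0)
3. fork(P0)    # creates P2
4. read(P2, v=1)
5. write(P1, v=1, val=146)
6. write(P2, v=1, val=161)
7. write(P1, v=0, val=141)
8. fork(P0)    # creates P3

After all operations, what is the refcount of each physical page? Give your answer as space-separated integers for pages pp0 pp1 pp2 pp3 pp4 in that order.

Answer: 3 2 1 1 1

Derivation:
Op 1: fork(P0) -> P1. 2 ppages; refcounts: pp0:2 pp1:2
Op 2: read(P0, v0) -> 21. No state change.
Op 3: fork(P0) -> P2. 2 ppages; refcounts: pp0:3 pp1:3
Op 4: read(P2, v1) -> 27. No state change.
Op 5: write(P1, v1, 146). refcount(pp1)=3>1 -> COPY to pp2. 3 ppages; refcounts: pp0:3 pp1:2 pp2:1
Op 6: write(P2, v1, 161). refcount(pp1)=2>1 -> COPY to pp3. 4 ppages; refcounts: pp0:3 pp1:1 pp2:1 pp3:1
Op 7: write(P1, v0, 141). refcount(pp0)=3>1 -> COPY to pp4. 5 ppages; refcounts: pp0:2 pp1:1 pp2:1 pp3:1 pp4:1
Op 8: fork(P0) -> P3. 5 ppages; refcounts: pp0:3 pp1:2 pp2:1 pp3:1 pp4:1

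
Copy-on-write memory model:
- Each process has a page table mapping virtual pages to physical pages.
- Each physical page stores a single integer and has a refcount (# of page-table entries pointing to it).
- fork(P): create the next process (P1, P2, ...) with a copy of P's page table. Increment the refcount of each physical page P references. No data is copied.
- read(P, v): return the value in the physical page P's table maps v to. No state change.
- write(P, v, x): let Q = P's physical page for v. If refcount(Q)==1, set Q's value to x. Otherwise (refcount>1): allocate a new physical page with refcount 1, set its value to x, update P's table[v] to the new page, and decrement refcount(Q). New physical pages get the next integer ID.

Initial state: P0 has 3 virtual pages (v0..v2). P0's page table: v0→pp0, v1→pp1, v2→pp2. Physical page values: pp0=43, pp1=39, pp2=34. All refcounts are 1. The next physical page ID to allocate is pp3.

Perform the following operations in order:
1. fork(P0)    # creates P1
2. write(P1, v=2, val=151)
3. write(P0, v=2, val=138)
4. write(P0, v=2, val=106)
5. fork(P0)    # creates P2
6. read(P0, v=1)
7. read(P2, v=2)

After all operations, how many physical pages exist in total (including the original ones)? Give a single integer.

Answer: 4

Derivation:
Op 1: fork(P0) -> P1. 3 ppages; refcounts: pp0:2 pp1:2 pp2:2
Op 2: write(P1, v2, 151). refcount(pp2)=2>1 -> COPY to pp3. 4 ppages; refcounts: pp0:2 pp1:2 pp2:1 pp3:1
Op 3: write(P0, v2, 138). refcount(pp2)=1 -> write in place. 4 ppages; refcounts: pp0:2 pp1:2 pp2:1 pp3:1
Op 4: write(P0, v2, 106). refcount(pp2)=1 -> write in place. 4 ppages; refcounts: pp0:2 pp1:2 pp2:1 pp3:1
Op 5: fork(P0) -> P2. 4 ppages; refcounts: pp0:3 pp1:3 pp2:2 pp3:1
Op 6: read(P0, v1) -> 39. No state change.
Op 7: read(P2, v2) -> 106. No state change.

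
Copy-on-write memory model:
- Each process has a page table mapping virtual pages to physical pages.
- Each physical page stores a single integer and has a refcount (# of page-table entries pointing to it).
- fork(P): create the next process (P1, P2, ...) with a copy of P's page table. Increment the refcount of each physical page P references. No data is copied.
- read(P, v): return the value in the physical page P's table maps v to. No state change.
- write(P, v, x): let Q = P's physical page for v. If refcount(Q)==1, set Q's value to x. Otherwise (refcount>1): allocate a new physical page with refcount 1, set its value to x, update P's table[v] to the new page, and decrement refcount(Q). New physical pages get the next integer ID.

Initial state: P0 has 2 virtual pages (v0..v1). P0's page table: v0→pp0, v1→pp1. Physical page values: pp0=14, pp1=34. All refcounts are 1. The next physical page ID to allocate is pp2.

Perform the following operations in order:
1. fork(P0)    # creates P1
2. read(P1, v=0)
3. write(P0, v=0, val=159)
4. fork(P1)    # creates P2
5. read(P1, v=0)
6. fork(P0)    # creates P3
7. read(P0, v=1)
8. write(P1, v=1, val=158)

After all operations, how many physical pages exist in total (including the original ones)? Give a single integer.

Answer: 4

Derivation:
Op 1: fork(P0) -> P1. 2 ppages; refcounts: pp0:2 pp1:2
Op 2: read(P1, v0) -> 14. No state change.
Op 3: write(P0, v0, 159). refcount(pp0)=2>1 -> COPY to pp2. 3 ppages; refcounts: pp0:1 pp1:2 pp2:1
Op 4: fork(P1) -> P2. 3 ppages; refcounts: pp0:2 pp1:3 pp2:1
Op 5: read(P1, v0) -> 14. No state change.
Op 6: fork(P0) -> P3. 3 ppages; refcounts: pp0:2 pp1:4 pp2:2
Op 7: read(P0, v1) -> 34. No state change.
Op 8: write(P1, v1, 158). refcount(pp1)=4>1 -> COPY to pp3. 4 ppages; refcounts: pp0:2 pp1:3 pp2:2 pp3:1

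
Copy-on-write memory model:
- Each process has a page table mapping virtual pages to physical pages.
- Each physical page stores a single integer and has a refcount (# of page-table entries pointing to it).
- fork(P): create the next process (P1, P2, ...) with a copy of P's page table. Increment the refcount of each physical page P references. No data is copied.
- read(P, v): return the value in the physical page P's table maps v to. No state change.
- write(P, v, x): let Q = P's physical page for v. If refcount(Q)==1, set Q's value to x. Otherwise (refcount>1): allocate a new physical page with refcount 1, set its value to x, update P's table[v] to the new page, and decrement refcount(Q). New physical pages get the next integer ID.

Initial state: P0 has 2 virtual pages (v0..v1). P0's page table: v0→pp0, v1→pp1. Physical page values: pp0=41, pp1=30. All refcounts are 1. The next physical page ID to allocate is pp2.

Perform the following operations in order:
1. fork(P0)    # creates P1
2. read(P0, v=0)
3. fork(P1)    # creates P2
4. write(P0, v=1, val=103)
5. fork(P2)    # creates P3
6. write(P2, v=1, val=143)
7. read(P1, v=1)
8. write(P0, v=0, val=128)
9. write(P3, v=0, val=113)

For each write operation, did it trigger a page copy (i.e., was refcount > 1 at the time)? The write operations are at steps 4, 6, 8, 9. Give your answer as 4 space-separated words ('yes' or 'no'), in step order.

Op 1: fork(P0) -> P1. 2 ppages; refcounts: pp0:2 pp1:2
Op 2: read(P0, v0) -> 41. No state change.
Op 3: fork(P1) -> P2. 2 ppages; refcounts: pp0:3 pp1:3
Op 4: write(P0, v1, 103). refcount(pp1)=3>1 -> COPY to pp2. 3 ppages; refcounts: pp0:3 pp1:2 pp2:1
Op 5: fork(P2) -> P3. 3 ppages; refcounts: pp0:4 pp1:3 pp2:1
Op 6: write(P2, v1, 143). refcount(pp1)=3>1 -> COPY to pp3. 4 ppages; refcounts: pp0:4 pp1:2 pp2:1 pp3:1
Op 7: read(P1, v1) -> 30. No state change.
Op 8: write(P0, v0, 128). refcount(pp0)=4>1 -> COPY to pp4. 5 ppages; refcounts: pp0:3 pp1:2 pp2:1 pp3:1 pp4:1
Op 9: write(P3, v0, 113). refcount(pp0)=3>1 -> COPY to pp5. 6 ppages; refcounts: pp0:2 pp1:2 pp2:1 pp3:1 pp4:1 pp5:1

yes yes yes yes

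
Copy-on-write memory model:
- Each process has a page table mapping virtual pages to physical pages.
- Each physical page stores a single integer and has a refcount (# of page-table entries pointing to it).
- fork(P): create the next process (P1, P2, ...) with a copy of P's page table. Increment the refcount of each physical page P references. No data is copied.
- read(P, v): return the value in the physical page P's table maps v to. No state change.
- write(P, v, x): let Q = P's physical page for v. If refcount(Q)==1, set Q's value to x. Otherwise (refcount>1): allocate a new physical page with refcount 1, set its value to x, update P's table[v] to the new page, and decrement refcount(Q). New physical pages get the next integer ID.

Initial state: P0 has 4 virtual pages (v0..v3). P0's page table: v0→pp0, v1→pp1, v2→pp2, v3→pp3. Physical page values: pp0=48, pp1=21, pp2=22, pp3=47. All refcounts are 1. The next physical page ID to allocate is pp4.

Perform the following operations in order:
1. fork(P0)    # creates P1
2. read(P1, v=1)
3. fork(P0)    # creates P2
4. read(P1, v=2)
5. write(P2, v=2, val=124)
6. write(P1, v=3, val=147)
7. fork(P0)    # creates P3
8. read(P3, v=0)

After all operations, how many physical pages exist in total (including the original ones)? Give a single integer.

Op 1: fork(P0) -> P1. 4 ppages; refcounts: pp0:2 pp1:2 pp2:2 pp3:2
Op 2: read(P1, v1) -> 21. No state change.
Op 3: fork(P0) -> P2. 4 ppages; refcounts: pp0:3 pp1:3 pp2:3 pp3:3
Op 4: read(P1, v2) -> 22. No state change.
Op 5: write(P2, v2, 124). refcount(pp2)=3>1 -> COPY to pp4. 5 ppages; refcounts: pp0:3 pp1:3 pp2:2 pp3:3 pp4:1
Op 6: write(P1, v3, 147). refcount(pp3)=3>1 -> COPY to pp5. 6 ppages; refcounts: pp0:3 pp1:3 pp2:2 pp3:2 pp4:1 pp5:1
Op 7: fork(P0) -> P3. 6 ppages; refcounts: pp0:4 pp1:4 pp2:3 pp3:3 pp4:1 pp5:1
Op 8: read(P3, v0) -> 48. No state change.

Answer: 6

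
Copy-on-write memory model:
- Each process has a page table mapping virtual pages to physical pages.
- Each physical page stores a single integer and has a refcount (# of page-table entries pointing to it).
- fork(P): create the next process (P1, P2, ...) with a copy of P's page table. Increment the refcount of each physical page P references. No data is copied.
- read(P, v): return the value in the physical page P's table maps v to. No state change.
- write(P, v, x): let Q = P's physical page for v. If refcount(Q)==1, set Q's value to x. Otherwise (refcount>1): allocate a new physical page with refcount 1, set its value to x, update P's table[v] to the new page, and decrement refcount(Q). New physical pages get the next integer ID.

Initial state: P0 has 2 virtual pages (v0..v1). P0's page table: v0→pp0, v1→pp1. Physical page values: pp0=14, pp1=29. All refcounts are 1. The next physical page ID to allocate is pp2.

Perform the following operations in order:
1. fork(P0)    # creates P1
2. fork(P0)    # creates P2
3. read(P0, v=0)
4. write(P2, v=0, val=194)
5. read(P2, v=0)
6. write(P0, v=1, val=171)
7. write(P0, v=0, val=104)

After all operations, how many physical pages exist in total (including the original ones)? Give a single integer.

Answer: 5

Derivation:
Op 1: fork(P0) -> P1. 2 ppages; refcounts: pp0:2 pp1:2
Op 2: fork(P0) -> P2. 2 ppages; refcounts: pp0:3 pp1:3
Op 3: read(P0, v0) -> 14. No state change.
Op 4: write(P2, v0, 194). refcount(pp0)=3>1 -> COPY to pp2. 3 ppages; refcounts: pp0:2 pp1:3 pp2:1
Op 5: read(P2, v0) -> 194. No state change.
Op 6: write(P0, v1, 171). refcount(pp1)=3>1 -> COPY to pp3. 4 ppages; refcounts: pp0:2 pp1:2 pp2:1 pp3:1
Op 7: write(P0, v0, 104). refcount(pp0)=2>1 -> COPY to pp4. 5 ppages; refcounts: pp0:1 pp1:2 pp2:1 pp3:1 pp4:1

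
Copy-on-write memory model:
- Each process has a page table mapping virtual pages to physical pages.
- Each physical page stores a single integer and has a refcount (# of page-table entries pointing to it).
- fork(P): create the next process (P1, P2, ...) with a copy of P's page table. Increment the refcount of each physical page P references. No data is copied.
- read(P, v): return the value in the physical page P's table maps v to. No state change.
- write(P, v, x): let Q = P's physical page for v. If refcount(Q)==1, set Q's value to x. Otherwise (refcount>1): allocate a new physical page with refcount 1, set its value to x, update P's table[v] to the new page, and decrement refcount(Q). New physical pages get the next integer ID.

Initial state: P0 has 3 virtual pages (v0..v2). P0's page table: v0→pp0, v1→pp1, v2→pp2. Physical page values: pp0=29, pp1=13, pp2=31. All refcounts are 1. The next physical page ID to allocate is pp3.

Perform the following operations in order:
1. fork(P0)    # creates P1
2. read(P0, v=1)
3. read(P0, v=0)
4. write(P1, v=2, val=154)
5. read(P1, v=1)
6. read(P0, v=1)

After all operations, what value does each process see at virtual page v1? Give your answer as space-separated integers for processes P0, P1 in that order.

Answer: 13 13

Derivation:
Op 1: fork(P0) -> P1. 3 ppages; refcounts: pp0:2 pp1:2 pp2:2
Op 2: read(P0, v1) -> 13. No state change.
Op 3: read(P0, v0) -> 29. No state change.
Op 4: write(P1, v2, 154). refcount(pp2)=2>1 -> COPY to pp3. 4 ppages; refcounts: pp0:2 pp1:2 pp2:1 pp3:1
Op 5: read(P1, v1) -> 13. No state change.
Op 6: read(P0, v1) -> 13. No state change.
P0: v1 -> pp1 = 13
P1: v1 -> pp1 = 13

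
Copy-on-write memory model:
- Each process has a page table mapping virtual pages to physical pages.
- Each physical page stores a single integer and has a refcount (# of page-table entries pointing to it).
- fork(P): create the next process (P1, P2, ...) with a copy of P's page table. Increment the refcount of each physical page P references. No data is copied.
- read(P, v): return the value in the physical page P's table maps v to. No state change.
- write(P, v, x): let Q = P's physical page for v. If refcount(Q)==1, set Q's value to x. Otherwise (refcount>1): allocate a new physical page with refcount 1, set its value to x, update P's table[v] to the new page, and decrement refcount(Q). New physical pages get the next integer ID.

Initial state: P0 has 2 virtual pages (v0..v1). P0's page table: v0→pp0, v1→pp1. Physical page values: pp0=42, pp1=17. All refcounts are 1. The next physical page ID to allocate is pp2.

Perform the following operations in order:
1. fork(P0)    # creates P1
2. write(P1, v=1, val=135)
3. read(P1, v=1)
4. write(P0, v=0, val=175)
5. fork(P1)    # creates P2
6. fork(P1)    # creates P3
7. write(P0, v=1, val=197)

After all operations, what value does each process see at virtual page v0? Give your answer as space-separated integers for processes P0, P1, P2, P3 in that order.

Answer: 175 42 42 42

Derivation:
Op 1: fork(P0) -> P1. 2 ppages; refcounts: pp0:2 pp1:2
Op 2: write(P1, v1, 135). refcount(pp1)=2>1 -> COPY to pp2. 3 ppages; refcounts: pp0:2 pp1:1 pp2:1
Op 3: read(P1, v1) -> 135. No state change.
Op 4: write(P0, v0, 175). refcount(pp0)=2>1 -> COPY to pp3. 4 ppages; refcounts: pp0:1 pp1:1 pp2:1 pp3:1
Op 5: fork(P1) -> P2. 4 ppages; refcounts: pp0:2 pp1:1 pp2:2 pp3:1
Op 6: fork(P1) -> P3. 4 ppages; refcounts: pp0:3 pp1:1 pp2:3 pp3:1
Op 7: write(P0, v1, 197). refcount(pp1)=1 -> write in place. 4 ppages; refcounts: pp0:3 pp1:1 pp2:3 pp3:1
P0: v0 -> pp3 = 175
P1: v0 -> pp0 = 42
P2: v0 -> pp0 = 42
P3: v0 -> pp0 = 42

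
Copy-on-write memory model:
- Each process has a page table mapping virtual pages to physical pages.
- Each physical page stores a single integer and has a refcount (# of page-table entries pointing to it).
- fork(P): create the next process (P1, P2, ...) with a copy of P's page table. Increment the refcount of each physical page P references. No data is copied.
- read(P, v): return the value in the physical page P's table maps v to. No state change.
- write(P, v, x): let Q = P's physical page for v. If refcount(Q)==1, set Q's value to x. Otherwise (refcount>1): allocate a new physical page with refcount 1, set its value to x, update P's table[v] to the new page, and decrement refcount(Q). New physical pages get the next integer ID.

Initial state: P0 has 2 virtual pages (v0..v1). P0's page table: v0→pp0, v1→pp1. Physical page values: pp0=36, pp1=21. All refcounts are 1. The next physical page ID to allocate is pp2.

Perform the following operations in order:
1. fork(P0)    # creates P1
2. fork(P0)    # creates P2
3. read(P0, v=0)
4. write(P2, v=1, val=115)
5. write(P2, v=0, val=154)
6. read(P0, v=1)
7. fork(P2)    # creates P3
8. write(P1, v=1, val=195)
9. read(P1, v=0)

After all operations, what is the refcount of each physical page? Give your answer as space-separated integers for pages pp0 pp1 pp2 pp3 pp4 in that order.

Op 1: fork(P0) -> P1. 2 ppages; refcounts: pp0:2 pp1:2
Op 2: fork(P0) -> P2. 2 ppages; refcounts: pp0:3 pp1:3
Op 3: read(P0, v0) -> 36. No state change.
Op 4: write(P2, v1, 115). refcount(pp1)=3>1 -> COPY to pp2. 3 ppages; refcounts: pp0:3 pp1:2 pp2:1
Op 5: write(P2, v0, 154). refcount(pp0)=3>1 -> COPY to pp3. 4 ppages; refcounts: pp0:2 pp1:2 pp2:1 pp3:1
Op 6: read(P0, v1) -> 21. No state change.
Op 7: fork(P2) -> P3. 4 ppages; refcounts: pp0:2 pp1:2 pp2:2 pp3:2
Op 8: write(P1, v1, 195). refcount(pp1)=2>1 -> COPY to pp4. 5 ppages; refcounts: pp0:2 pp1:1 pp2:2 pp3:2 pp4:1
Op 9: read(P1, v0) -> 36. No state change.

Answer: 2 1 2 2 1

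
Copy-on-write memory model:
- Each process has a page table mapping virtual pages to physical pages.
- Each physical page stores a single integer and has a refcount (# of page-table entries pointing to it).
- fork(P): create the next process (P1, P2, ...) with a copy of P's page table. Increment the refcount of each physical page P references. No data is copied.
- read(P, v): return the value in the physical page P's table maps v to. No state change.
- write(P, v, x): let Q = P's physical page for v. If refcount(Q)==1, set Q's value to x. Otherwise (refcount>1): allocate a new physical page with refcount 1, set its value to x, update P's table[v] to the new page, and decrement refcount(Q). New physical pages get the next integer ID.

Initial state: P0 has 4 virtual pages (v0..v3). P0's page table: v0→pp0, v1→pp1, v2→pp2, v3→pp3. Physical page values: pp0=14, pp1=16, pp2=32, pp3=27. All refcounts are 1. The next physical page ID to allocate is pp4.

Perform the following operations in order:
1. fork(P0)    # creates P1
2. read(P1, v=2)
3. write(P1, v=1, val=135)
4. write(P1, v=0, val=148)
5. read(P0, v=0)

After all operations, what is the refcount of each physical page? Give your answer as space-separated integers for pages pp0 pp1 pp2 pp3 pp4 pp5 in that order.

Answer: 1 1 2 2 1 1

Derivation:
Op 1: fork(P0) -> P1. 4 ppages; refcounts: pp0:2 pp1:2 pp2:2 pp3:2
Op 2: read(P1, v2) -> 32. No state change.
Op 3: write(P1, v1, 135). refcount(pp1)=2>1 -> COPY to pp4. 5 ppages; refcounts: pp0:2 pp1:1 pp2:2 pp3:2 pp4:1
Op 4: write(P1, v0, 148). refcount(pp0)=2>1 -> COPY to pp5. 6 ppages; refcounts: pp0:1 pp1:1 pp2:2 pp3:2 pp4:1 pp5:1
Op 5: read(P0, v0) -> 14. No state change.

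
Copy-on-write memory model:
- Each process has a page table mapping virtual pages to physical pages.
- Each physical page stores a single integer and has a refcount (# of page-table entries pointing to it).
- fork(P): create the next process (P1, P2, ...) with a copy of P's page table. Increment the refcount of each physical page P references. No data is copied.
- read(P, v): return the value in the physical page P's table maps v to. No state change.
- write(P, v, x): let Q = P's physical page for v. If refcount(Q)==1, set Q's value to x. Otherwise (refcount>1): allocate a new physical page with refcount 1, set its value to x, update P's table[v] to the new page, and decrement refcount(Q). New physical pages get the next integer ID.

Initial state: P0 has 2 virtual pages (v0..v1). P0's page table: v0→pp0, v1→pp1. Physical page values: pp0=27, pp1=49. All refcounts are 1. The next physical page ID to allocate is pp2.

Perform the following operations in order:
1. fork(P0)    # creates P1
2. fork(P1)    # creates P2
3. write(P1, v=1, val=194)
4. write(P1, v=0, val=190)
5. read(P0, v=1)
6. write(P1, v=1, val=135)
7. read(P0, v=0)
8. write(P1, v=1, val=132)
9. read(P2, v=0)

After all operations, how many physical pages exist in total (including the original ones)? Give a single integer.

Answer: 4

Derivation:
Op 1: fork(P0) -> P1. 2 ppages; refcounts: pp0:2 pp1:2
Op 2: fork(P1) -> P2. 2 ppages; refcounts: pp0:3 pp1:3
Op 3: write(P1, v1, 194). refcount(pp1)=3>1 -> COPY to pp2. 3 ppages; refcounts: pp0:3 pp1:2 pp2:1
Op 4: write(P1, v0, 190). refcount(pp0)=3>1 -> COPY to pp3. 4 ppages; refcounts: pp0:2 pp1:2 pp2:1 pp3:1
Op 5: read(P0, v1) -> 49. No state change.
Op 6: write(P1, v1, 135). refcount(pp2)=1 -> write in place. 4 ppages; refcounts: pp0:2 pp1:2 pp2:1 pp3:1
Op 7: read(P0, v0) -> 27. No state change.
Op 8: write(P1, v1, 132). refcount(pp2)=1 -> write in place. 4 ppages; refcounts: pp0:2 pp1:2 pp2:1 pp3:1
Op 9: read(P2, v0) -> 27. No state change.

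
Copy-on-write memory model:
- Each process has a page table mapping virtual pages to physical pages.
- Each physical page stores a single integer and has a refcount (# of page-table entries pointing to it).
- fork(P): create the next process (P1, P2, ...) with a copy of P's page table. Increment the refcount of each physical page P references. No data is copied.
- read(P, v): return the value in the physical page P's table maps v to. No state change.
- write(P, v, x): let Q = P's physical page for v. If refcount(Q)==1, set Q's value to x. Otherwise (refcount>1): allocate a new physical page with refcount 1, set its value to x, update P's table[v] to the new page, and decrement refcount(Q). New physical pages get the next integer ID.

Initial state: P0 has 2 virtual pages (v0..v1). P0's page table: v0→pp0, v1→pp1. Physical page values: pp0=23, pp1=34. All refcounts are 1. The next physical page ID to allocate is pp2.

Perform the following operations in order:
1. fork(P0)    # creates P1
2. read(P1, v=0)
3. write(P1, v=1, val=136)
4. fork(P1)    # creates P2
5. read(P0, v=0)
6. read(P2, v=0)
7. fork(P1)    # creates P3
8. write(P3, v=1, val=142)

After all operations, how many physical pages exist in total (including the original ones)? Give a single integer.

Answer: 4

Derivation:
Op 1: fork(P0) -> P1. 2 ppages; refcounts: pp0:2 pp1:2
Op 2: read(P1, v0) -> 23. No state change.
Op 3: write(P1, v1, 136). refcount(pp1)=2>1 -> COPY to pp2. 3 ppages; refcounts: pp0:2 pp1:1 pp2:1
Op 4: fork(P1) -> P2. 3 ppages; refcounts: pp0:3 pp1:1 pp2:2
Op 5: read(P0, v0) -> 23. No state change.
Op 6: read(P2, v0) -> 23. No state change.
Op 7: fork(P1) -> P3. 3 ppages; refcounts: pp0:4 pp1:1 pp2:3
Op 8: write(P3, v1, 142). refcount(pp2)=3>1 -> COPY to pp3. 4 ppages; refcounts: pp0:4 pp1:1 pp2:2 pp3:1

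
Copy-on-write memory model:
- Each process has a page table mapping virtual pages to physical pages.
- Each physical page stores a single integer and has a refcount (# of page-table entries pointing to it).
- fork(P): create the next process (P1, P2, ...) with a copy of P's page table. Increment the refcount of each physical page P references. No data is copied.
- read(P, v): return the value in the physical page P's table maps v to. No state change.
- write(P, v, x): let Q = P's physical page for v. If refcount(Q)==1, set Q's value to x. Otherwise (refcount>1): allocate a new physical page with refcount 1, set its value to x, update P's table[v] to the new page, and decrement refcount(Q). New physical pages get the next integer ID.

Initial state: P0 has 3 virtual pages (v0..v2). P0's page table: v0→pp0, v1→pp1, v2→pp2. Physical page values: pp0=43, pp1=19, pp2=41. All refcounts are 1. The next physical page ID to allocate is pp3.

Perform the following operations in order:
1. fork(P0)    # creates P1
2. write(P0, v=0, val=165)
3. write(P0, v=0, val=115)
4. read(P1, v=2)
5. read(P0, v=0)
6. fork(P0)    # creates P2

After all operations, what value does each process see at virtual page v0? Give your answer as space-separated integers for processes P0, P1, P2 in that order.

Op 1: fork(P0) -> P1. 3 ppages; refcounts: pp0:2 pp1:2 pp2:2
Op 2: write(P0, v0, 165). refcount(pp0)=2>1 -> COPY to pp3. 4 ppages; refcounts: pp0:1 pp1:2 pp2:2 pp3:1
Op 3: write(P0, v0, 115). refcount(pp3)=1 -> write in place. 4 ppages; refcounts: pp0:1 pp1:2 pp2:2 pp3:1
Op 4: read(P1, v2) -> 41. No state change.
Op 5: read(P0, v0) -> 115. No state change.
Op 6: fork(P0) -> P2. 4 ppages; refcounts: pp0:1 pp1:3 pp2:3 pp3:2
P0: v0 -> pp3 = 115
P1: v0 -> pp0 = 43
P2: v0 -> pp3 = 115

Answer: 115 43 115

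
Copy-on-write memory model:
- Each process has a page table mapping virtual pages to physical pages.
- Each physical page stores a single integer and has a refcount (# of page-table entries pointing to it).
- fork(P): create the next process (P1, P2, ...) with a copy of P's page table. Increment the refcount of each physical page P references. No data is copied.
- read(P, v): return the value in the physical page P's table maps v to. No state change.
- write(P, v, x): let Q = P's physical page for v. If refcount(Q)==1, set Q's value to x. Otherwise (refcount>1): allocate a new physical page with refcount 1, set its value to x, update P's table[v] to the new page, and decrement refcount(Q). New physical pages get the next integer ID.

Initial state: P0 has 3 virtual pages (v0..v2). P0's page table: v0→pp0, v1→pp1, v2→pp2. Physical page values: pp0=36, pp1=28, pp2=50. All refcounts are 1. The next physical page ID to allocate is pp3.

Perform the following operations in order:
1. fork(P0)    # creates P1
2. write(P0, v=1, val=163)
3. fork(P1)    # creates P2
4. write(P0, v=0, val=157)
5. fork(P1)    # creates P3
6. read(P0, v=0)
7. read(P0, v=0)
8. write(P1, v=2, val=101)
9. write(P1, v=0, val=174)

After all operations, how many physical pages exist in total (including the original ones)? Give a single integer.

Answer: 7

Derivation:
Op 1: fork(P0) -> P1. 3 ppages; refcounts: pp0:2 pp1:2 pp2:2
Op 2: write(P0, v1, 163). refcount(pp1)=2>1 -> COPY to pp3. 4 ppages; refcounts: pp0:2 pp1:1 pp2:2 pp3:1
Op 3: fork(P1) -> P2. 4 ppages; refcounts: pp0:3 pp1:2 pp2:3 pp3:1
Op 4: write(P0, v0, 157). refcount(pp0)=3>1 -> COPY to pp4. 5 ppages; refcounts: pp0:2 pp1:2 pp2:3 pp3:1 pp4:1
Op 5: fork(P1) -> P3. 5 ppages; refcounts: pp0:3 pp1:3 pp2:4 pp3:1 pp4:1
Op 6: read(P0, v0) -> 157. No state change.
Op 7: read(P0, v0) -> 157. No state change.
Op 8: write(P1, v2, 101). refcount(pp2)=4>1 -> COPY to pp5. 6 ppages; refcounts: pp0:3 pp1:3 pp2:3 pp3:1 pp4:1 pp5:1
Op 9: write(P1, v0, 174). refcount(pp0)=3>1 -> COPY to pp6. 7 ppages; refcounts: pp0:2 pp1:3 pp2:3 pp3:1 pp4:1 pp5:1 pp6:1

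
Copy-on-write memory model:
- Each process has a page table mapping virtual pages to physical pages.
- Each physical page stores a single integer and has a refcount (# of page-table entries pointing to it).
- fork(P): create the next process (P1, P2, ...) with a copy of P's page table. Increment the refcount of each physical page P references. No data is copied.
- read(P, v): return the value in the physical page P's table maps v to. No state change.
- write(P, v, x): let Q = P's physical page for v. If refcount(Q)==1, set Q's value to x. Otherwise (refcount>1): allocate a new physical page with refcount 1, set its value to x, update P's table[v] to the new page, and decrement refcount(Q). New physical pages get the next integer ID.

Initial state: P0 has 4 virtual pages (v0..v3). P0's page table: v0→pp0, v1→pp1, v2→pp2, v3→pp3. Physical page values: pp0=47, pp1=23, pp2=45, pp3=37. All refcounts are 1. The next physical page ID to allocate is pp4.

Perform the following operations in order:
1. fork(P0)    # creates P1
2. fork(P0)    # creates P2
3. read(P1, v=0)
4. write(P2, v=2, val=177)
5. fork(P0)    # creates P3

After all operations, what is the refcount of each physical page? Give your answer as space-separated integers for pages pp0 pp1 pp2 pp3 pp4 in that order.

Op 1: fork(P0) -> P1. 4 ppages; refcounts: pp0:2 pp1:2 pp2:2 pp3:2
Op 2: fork(P0) -> P2. 4 ppages; refcounts: pp0:3 pp1:3 pp2:3 pp3:3
Op 3: read(P1, v0) -> 47. No state change.
Op 4: write(P2, v2, 177). refcount(pp2)=3>1 -> COPY to pp4. 5 ppages; refcounts: pp0:3 pp1:3 pp2:2 pp3:3 pp4:1
Op 5: fork(P0) -> P3. 5 ppages; refcounts: pp0:4 pp1:4 pp2:3 pp3:4 pp4:1

Answer: 4 4 3 4 1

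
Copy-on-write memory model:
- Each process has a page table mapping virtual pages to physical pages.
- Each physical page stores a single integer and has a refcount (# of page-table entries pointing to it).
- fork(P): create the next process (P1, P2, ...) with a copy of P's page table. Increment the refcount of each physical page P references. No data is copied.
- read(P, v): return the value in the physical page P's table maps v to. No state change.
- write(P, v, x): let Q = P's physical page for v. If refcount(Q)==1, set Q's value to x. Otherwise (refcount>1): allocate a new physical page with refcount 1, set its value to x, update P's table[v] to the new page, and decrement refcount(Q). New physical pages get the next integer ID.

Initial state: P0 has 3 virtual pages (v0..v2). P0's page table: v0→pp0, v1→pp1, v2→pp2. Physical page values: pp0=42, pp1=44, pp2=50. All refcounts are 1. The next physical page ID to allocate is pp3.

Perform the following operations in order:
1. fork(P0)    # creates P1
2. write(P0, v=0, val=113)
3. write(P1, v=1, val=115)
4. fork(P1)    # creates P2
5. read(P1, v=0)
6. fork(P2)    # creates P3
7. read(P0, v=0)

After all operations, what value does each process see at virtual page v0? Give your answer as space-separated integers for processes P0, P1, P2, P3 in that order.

Answer: 113 42 42 42

Derivation:
Op 1: fork(P0) -> P1. 3 ppages; refcounts: pp0:2 pp1:2 pp2:2
Op 2: write(P0, v0, 113). refcount(pp0)=2>1 -> COPY to pp3. 4 ppages; refcounts: pp0:1 pp1:2 pp2:2 pp3:1
Op 3: write(P1, v1, 115). refcount(pp1)=2>1 -> COPY to pp4. 5 ppages; refcounts: pp0:1 pp1:1 pp2:2 pp3:1 pp4:1
Op 4: fork(P1) -> P2. 5 ppages; refcounts: pp0:2 pp1:1 pp2:3 pp3:1 pp4:2
Op 5: read(P1, v0) -> 42. No state change.
Op 6: fork(P2) -> P3. 5 ppages; refcounts: pp0:3 pp1:1 pp2:4 pp3:1 pp4:3
Op 7: read(P0, v0) -> 113. No state change.
P0: v0 -> pp3 = 113
P1: v0 -> pp0 = 42
P2: v0 -> pp0 = 42
P3: v0 -> pp0 = 42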